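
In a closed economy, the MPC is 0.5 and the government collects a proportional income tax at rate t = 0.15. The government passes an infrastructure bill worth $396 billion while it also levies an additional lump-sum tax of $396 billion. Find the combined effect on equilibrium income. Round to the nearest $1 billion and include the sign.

+$344 billion

Expenditure multiplier = 1/(1 − c(1−t)) = 1/(1 − 0.5×0.85) = 1/0.575 ≈ 1.739.
ΔG contributes k·ΔG = (+$396 billion) / 0.575 ≈ +$688.7 billion.
ΔT of +$396 billion changes first-round spending by −c·ΔT = −$198 billion, contributing k·(−c·ΔT) = (−$198 billion) / 0.575 ≈ −$344.3 billion.
Net ΔY = k(ΔG − c·ΔT) = (+$198 billion) / 0.575 ≈ +$344 billion.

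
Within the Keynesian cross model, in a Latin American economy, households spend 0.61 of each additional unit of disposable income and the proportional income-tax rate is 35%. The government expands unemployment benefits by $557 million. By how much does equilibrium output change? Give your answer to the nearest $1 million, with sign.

+$563 million

The transfer change shifts disposable income by +$557 million, so first-round consumption changes by c·ΔTR = 0.61 × (+$557 million) = +$339.77 million.
Expenditure multiplier = 1/(1 − c(1−t)) = 1/(1 − 0.61×0.65) = 1/0.6035 ≈ 1.657.
The transfer multiplier is c × k ≈ 1.011, so ΔY = k × (c·ΔTR) = (+$339.77 million) / 0.6035 ≈ +$563 million.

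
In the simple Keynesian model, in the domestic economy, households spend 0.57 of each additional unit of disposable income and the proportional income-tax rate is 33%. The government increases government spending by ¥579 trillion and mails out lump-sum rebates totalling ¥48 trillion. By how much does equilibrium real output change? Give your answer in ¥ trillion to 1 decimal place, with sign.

Expenditure multiplier = 1/(1 − c(1−t)) = 1/(1 − 0.57×0.67) = 1/0.6181 ≈ 1.618.
ΔG contributes k·ΔG = (+¥579 trillion) / 0.6181 ≈ +¥936.7 trillion.
ΔT of −¥48 trillion changes first-round spending by −c·ΔT = +¥27.36 trillion, contributing k·(−c·ΔT) = (+¥27.36 trillion) / 0.6181 ≈ +¥44.3 trillion.
Net ΔY = k(ΔG − c·ΔT) = (+¥606.36 trillion) / 0.6181 ≈ +¥981 trillion.

+¥981.0 trillion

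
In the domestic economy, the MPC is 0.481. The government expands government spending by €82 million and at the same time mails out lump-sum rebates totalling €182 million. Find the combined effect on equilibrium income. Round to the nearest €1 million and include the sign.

Expenditure multiplier = 1/(1 − MPC) = 1/(1 − 0.481) = 1/0.519 ≈ 1.927.
ΔG contributes k·ΔG = (+€82 million) / 0.519 ≈ +€158 million.
ΔT of −€182 million changes first-round spending by −c·ΔT = +€87.542 million, contributing k·(−c·ΔT) = (+€87.542 million) / 0.519 ≈ +€168.7 million.
Net ΔY = k(ΔG − c·ΔT) = (+€169.542 million) / 0.519 ≈ +€327 million.

+€327 million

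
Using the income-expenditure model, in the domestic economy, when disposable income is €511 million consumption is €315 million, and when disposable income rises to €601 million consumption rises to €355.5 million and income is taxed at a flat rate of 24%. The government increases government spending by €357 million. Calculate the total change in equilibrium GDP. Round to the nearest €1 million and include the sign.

MPC = ΔC/ΔYd = (355.5 − 315)/(601 − 511) = 40.5/90 = 0.45.
Spending multiplier = 1/(1 − c(1−t)) = 1/(1 − 0.45×0.76) = 1/0.658 ≈ 1.52.
ΔY = k × ΔG = (+€357 million) / 0.658 ≈ +€543 million.

+€543 million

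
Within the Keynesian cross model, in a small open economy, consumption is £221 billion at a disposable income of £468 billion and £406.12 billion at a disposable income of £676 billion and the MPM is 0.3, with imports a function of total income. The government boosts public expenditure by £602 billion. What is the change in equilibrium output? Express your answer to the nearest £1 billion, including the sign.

MPC = ΔC/ΔYd = (406.12 − 221)/(676 − 468) = 185.12/208 = 0.89.
Expenditure multiplier = 1/(1 − c + m) = 1/(1 − 0.89 + 0.3) = 1/0.41 ≈ 2.439.
ΔY = k × ΔG = (+£602 billion) / 0.41 ≈ +£1,468 billion.

+£1,468 billion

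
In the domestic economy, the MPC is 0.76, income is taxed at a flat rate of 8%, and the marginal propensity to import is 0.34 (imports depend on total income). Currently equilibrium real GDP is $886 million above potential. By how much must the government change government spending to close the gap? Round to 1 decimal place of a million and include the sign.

Spending multiplier = 1/(1 − c(1−t) + m) = 1/(1 − 0.76×0.92 + 0.34) = 1/0.6408 ≈ 1.561.
Need ΔY = −$886 million, so ΔG = ΔY/k = (−$886 million) × 0.6408 ≈ −$567.7 million.
The government should cut government spending by $567.7 million.

−$567.7 million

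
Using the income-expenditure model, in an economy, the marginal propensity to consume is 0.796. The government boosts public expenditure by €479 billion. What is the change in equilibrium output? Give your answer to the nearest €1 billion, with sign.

Spending multiplier = 1/(1 − MPC) = 1/(1 − 0.796) = 1/0.204 ≈ 4.902.
ΔY = k × ΔG = (+€479 billion) / 0.204 ≈ +€2,348 billion.

+€2,348 billion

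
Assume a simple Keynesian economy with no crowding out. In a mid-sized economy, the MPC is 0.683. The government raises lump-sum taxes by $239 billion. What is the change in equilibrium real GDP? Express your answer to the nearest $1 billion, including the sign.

A lump-sum tax change of +$239 billion shifts disposable income by −$239 billion; first-round consumption changes by −c × ΔT = −0.683 × (+$239 billion) = −$163.237 billion.
Expenditure multiplier = 1/(1 − MPC) = 1/(1 − 0.683) = 1/0.317 ≈ 3.155.
The tax multiplier is −c × k ≈ −2.155, so ΔY = k × (−c·ΔT) = (−$163.237 billion) / 0.317 ≈ −$515 billion.

−$515 billion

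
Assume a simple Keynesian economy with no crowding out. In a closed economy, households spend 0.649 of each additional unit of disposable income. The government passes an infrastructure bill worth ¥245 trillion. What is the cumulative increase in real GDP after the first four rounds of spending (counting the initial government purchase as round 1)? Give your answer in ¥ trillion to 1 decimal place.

Round 1 adds ΔG = ¥245 trillion; each later round is MPC = 0.649 times the previous.
After 4 rounds: 245 + 159.005 + 103.194245 + 66.973065005 = ΔG·(1 − c^4)/(1 − c) = 245 × (1 − 0.177410282401)/0.351 ≈ ¥574.2 trillion.

¥574.2 trillion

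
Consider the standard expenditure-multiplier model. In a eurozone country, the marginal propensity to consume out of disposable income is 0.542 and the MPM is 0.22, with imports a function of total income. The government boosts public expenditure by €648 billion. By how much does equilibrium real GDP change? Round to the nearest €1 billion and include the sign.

Expenditure multiplier = 1/(1 − c + m) = 1/(1 − 0.542 + 0.22) = 1/0.678 ≈ 1.475.
ΔY = k × ΔG = (+€648 billion) / 0.678 ≈ +€956 billion.

+€956 billion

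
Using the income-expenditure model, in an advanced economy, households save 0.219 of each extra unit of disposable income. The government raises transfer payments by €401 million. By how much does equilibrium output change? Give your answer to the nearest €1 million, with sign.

MPC = 1 − MPS = 1 − 0.219 = 0.781.
The transfer change shifts disposable income by +€401 million, so first-round consumption changes by c·ΔTR = 0.781 × (+€401 million) = +€313.181 million.
Expenditure multiplier = 1/(1 − MPC) = 1/(1 − 0.781) = 1/0.219 ≈ 4.566.
The transfer multiplier is c × k ≈ 3.566, so ΔY = k × (c·ΔTR) = (+€313.181 million) / 0.219 ≈ +€1,430 million.

+€1,430 million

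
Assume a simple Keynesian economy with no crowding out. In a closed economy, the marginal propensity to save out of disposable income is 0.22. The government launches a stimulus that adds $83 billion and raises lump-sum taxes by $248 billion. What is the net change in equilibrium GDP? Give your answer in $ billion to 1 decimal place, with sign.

−$502.0 billion

MPC = 1 − MPS = 1 − 0.22 = 0.78.
Expenditure multiplier = 1/(1 − MPC) = 1/(1 − 0.78) = 1/0.22 ≈ 4.545.
ΔG contributes k·ΔG = (+$83 billion) / 0.22 ≈ +$377.3 billion.
ΔT of +$248 billion changes first-round spending by −c·ΔT = −$193.44 billion, contributing k·(−c·ΔT) = (−$193.44 billion) / 0.22 ≈ −$879.3 billion.
Net ΔY = k(ΔG − c·ΔT) = (−$110.44 billion) / 0.22 = −$502 billion.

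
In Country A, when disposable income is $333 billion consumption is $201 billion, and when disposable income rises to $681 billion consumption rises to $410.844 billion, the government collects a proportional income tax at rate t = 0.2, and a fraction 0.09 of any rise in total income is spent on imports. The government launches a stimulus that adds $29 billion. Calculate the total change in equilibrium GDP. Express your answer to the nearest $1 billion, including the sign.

MPC = ΔC/ΔYd = (410.844 − 201)/(681 − 333) = 209.844/348 = 0.603.
Government-spending multiplier = 1/(1 − c(1−t) + m) = 1/(1 − 0.603×0.8 + 0.09) = 1/0.6076 ≈ 1.646.
ΔY = k × ΔG = (+$29 billion) / 0.6076 ≈ +$48 billion.

+$48 billion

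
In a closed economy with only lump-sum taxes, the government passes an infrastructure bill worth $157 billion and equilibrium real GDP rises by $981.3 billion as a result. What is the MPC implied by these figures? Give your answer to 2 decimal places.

0.84

Implied spending multiplier k = ΔY/ΔG = 981.3/157 ≈ 6.2503.
Since k = 1/(1 − MPC), MPC = 1 − 1/k = 1 − ΔG/ΔY = 1 − 157/981.3 ≈ 0.84.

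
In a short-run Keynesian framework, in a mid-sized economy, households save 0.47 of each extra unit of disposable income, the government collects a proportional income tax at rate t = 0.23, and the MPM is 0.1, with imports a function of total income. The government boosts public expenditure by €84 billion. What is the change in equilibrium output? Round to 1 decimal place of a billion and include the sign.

MPC = 1 − MPS = 1 − 0.47 = 0.53.
Expenditure multiplier = 1/(1 − c(1−t) + m) = 1/(1 − 0.53×0.77 + 0.1) = 1/0.6919 ≈ 1.445.
ΔY = k × ΔG = (+€84 billion) / 0.6919 ≈ +€121.4 billion.

+€121.4 billion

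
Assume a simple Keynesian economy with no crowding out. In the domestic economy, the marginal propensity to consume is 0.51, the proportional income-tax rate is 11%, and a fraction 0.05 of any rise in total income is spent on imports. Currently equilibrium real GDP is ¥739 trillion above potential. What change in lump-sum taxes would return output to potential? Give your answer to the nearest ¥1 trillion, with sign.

+¥864 trillion

Spending multiplier = 1/(1 − c(1−t) + m) = 1/(1 − 0.51×0.89 + 0.05) = 1/0.5961 ≈ 1.678.
Tax multiplier = −c·k = −0.51/0.5961 ≈ −0.856. Need ΔY = −¥739 trillion, so ΔT = ΔY/(−c·k) = −(−¥739 trillion) × 0.5961 / 0.51 ≈ +¥864 trillion.
The government should raise lump-sum taxes by ¥864 trillion.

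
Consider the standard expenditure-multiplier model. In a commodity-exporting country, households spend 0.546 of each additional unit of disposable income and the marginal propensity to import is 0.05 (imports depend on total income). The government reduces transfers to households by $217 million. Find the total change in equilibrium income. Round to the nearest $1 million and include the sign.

The transfer change shifts disposable income by −$217 million, so first-round consumption changes by c·ΔTR = 0.546 × (−$217 million) = −$118.482 million.
Expenditure multiplier = 1/(1 − c + m) = 1/(1 − 0.546 + 0.05) = 1/0.504 ≈ 1.984.
The transfer multiplier is c × k ≈ 1.083, so ΔY = k × (c·ΔTR) = (−$118.482 million) / 0.504 ≈ −$235 million.

−$235 million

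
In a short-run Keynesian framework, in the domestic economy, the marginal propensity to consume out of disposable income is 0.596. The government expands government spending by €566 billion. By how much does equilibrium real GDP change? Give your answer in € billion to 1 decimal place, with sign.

Expenditure multiplier = 1/(1 − MPC) = 1/(1 − 0.596) = 1/0.404 ≈ 2.475.
ΔY = k × ΔG = (+€566 billion) / 0.404 ≈ +€1,401 billion.

+€1,401.0 billion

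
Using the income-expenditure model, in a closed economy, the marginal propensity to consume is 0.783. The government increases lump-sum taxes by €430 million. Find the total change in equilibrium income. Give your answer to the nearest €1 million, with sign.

−€1,552 million

A lump-sum tax change of +€430 million shifts disposable income by −€430 million; first-round consumption changes by −c × ΔT = −0.783 × (+€430 million) = −€336.69 million.
Expenditure multiplier = 1/(1 − MPC) = 1/(1 − 0.783) = 1/0.217 ≈ 4.608.
The tax multiplier is −c × k ≈ −3.608, so ΔY = k × (−c·ΔT) = (−€336.69 million) / 0.217 ≈ −€1,552 million.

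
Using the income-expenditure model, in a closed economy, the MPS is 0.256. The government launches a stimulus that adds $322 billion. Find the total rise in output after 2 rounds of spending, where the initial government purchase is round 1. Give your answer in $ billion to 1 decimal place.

$561.6 billion

MPC = 1 − MPS = 1 − 0.256 = 0.744.
Round 1 adds ΔG = $322 billion; each later round is MPC = 0.744 times the previous.
After 2 rounds: 322 + 239.568 = ΔG·(1 − c^2)/(1 − c) = 322 × (1 − 0.553536)/0.256 ≈ $561.6 billion.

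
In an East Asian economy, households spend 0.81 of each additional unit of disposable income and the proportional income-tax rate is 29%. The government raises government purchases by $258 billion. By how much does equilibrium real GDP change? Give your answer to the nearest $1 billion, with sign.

Government-spending multiplier = 1/(1 − c(1−t)) = 1/(1 − 0.81×0.71) = 1/0.4249 ≈ 2.353.
ΔY = k × ΔG = (+$258 billion) / 0.4249 ≈ +$607 billion.

+$607 billion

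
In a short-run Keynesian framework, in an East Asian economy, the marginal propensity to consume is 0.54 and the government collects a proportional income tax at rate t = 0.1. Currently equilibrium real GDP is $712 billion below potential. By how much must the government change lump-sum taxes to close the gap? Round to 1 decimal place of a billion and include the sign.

−$677.7 billion

Spending multiplier = 1/(1 − c(1−t)) = 1/(1 − 0.54×0.9) = 1/0.514 ≈ 1.946.
Tax multiplier = −c·k = −0.54/0.514 ≈ −1.051. Need ΔY = +$712 billion, so ΔT = ΔY/(−c·k) = −(+$712 billion) × 0.514 / 0.54 ≈ −$677.7 billion.
The government should cut lump-sum taxes by $677.7 billion.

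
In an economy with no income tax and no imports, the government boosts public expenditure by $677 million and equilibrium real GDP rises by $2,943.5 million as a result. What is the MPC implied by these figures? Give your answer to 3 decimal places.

0.770

Implied spending multiplier k = ΔY/ΔG = 2,943.5/677 ≈ 4.3479.
Since k = 1/(1 − MPC), MPC = 1 − 1/k = 1 − ΔG/ΔY = 1 − 677/2,943.5 ≈ 0.770.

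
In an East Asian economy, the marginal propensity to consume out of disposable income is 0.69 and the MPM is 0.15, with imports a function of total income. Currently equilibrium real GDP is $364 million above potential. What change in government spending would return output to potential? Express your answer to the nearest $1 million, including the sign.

−$167 million

Spending multiplier = 1/(1 − c + m) = 1/(1 − 0.69 + 0.15) = 1/0.46 ≈ 2.174.
Need ΔY = −$364 million, so ΔG = ΔY/k = (−$364 million) × 0.46 ≈ −$167 million.
The government should cut government spending by $167 million.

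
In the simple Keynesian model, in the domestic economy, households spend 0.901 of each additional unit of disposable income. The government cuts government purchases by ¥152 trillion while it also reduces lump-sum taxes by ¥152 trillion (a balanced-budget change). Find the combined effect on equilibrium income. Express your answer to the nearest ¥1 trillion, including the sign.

Expenditure multiplier = 1/(1 − MPC) = 1/(1 − 0.901) = 1/0.099 ≈ 10.101.
ΔG contributes k·ΔG = (−¥152 trillion) / 0.099 ≈ −¥1,535.4 trillion.
ΔT of −¥152 trillion changes first-round spending by −c·ΔT = +¥136.952 trillion, contributing k·(−c·ΔT) = (+¥136.952 trillion) / 0.099 ≈ +¥1,383.4 trillion.
With ΔG = ΔT and no other leakages, the balanced-budget multiplier is 1, so ΔY = ΔG = −¥152 trillion.

−¥152 trillion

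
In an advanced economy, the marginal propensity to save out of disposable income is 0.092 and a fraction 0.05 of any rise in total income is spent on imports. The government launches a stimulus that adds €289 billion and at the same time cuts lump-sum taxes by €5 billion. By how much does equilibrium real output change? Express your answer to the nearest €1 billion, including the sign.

MPC = 1 − MPS = 1 − 0.092 = 0.908.
Expenditure multiplier = 1/(1 − c + m) = 1/(1 − 0.908 + 0.05) = 1/0.142 ≈ 7.042.
ΔG contributes k·ΔG = (+€289 billion) / 0.142 ≈ +€2,035.2 billion.
ΔT of −€5 billion changes first-round spending by −c·ΔT = +€4.54 billion, contributing k·(−c·ΔT) = (+€4.54 billion) / 0.142 ≈ +€32 billion.
Net ΔY = k(ΔG − c·ΔT) = (+€293.54 billion) / 0.142 ≈ +€2,067 billion.

+€2,067 billion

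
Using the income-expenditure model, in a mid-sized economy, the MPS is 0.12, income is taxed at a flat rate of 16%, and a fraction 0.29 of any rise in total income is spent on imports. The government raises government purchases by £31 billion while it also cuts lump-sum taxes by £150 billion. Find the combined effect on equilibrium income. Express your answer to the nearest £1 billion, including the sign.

MPC = 1 − MPS = 1 − 0.12 = 0.88.
Expenditure multiplier = 1/(1 − c(1−t) + m) = 1/(1 − 0.88×0.84 + 0.29) = 1/0.5508 ≈ 1.816.
ΔG contributes k·ΔG = (+£31 billion) / 0.5508 ≈ +£56.3 billion.
ΔT of −£150 billion changes first-round spending by −c·ΔT = +£132 billion, contributing k·(−c·ΔT) = (+£132 billion) / 0.5508 ≈ +£239.7 billion.
Net ΔY = k(ΔG − c·ΔT) = (+£163 billion) / 0.5508 ≈ +£296 billion.

+£296 billion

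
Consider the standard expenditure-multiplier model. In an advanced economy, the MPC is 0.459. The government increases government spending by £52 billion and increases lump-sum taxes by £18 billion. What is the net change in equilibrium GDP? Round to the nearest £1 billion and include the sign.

+£81 billion

Expenditure multiplier = 1/(1 − MPC) = 1/(1 − 0.459) = 1/0.541 ≈ 1.848.
ΔG contributes k·ΔG = (+£52 billion) / 0.541 ≈ +£96.1 billion.
ΔT of +£18 billion changes first-round spending by −c·ΔT = −£8.262 billion, contributing k·(−c·ΔT) = (−£8.262 billion) / 0.541 ≈ −£15.3 billion.
Net ΔY = k(ΔG − c·ΔT) = (+£43.738 billion) / 0.541 ≈ +£81 billion.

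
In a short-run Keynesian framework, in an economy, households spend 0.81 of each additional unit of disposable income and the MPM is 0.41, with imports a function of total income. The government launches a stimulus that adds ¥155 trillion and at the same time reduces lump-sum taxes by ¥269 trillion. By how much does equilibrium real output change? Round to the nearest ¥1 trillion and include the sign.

+¥621 trillion

Expenditure multiplier = 1/(1 − c + m) = 1/(1 − 0.81 + 0.41) = 1/0.6 ≈ 1.667.
ΔG contributes k·ΔG = (+¥155 trillion) / 0.6 ≈ +¥258.3 trillion.
ΔT of −¥269 trillion changes first-round spending by −c·ΔT = +¥217.89 trillion, contributing k·(−c·ΔT) = (+¥217.89 trillion) / 0.6 ≈ +¥363.2 trillion.
Net ΔY = k(ΔG − c·ΔT) = (+¥372.89 trillion) / 0.6 ≈ +¥621 trillion.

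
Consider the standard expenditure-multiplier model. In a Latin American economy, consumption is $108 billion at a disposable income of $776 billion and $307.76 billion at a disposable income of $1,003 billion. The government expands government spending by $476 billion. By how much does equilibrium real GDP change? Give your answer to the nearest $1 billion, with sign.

+$3,967 billion

MPC = ΔC/ΔYd = (307.76 − 108)/(1,003 − 776) = 199.76/227 = 0.88.
Expenditure multiplier = 1/(1 − MPC) = 1/(1 − 0.88) = 1/0.12 ≈ 8.333.
ΔY = k × ΔG = (+$476 billion) / 0.12 ≈ +$3,967 billion.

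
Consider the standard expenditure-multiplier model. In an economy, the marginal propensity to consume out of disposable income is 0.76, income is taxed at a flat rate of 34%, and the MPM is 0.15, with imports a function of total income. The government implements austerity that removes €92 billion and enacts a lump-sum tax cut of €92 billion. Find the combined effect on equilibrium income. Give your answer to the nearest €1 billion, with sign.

−€34 billion

Expenditure multiplier = 1/(1 − c(1−t) + m) = 1/(1 − 0.76×0.66 + 0.15) = 1/0.6484 ≈ 1.542.
ΔG contributes k·ΔG = (−€92 billion) / 0.6484 ≈ −€141.9 billion.
ΔT of −€92 billion changes first-round spending by −c·ΔT = +€69.92 billion, contributing k·(−c·ΔT) = (+€69.92 billion) / 0.6484 ≈ +€107.8 billion.
Net ΔY = k(ΔG − c·ΔT) = (−€22.08 billion) / 0.6484 ≈ −€34 billion.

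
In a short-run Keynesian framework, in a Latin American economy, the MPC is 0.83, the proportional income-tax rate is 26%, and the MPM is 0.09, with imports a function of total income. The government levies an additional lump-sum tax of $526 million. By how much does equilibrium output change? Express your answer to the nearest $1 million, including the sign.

−$918 million

A lump-sum tax change of +$526 million shifts disposable income by −$526 million; first-round consumption changes by −c × ΔT = −0.83 × (+$526 million) = −$436.58 million.
Expenditure multiplier = 1/(1 − c(1−t) + m) = 1/(1 − 0.83×0.74 + 0.09) = 1/0.4758 ≈ 2.102.
The tax multiplier is −c × k ≈ −1.744, so ΔY = k × (−c·ΔT) = (−$436.58 million) / 0.4758 ≈ −$918 million.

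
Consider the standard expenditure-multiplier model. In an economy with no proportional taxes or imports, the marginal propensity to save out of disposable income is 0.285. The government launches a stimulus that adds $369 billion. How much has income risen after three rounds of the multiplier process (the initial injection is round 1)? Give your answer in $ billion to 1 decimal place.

$821.5 billion

MPC = 1 − MPS = 1 − 0.285 = 0.715.
Round 1 adds ΔG = $369 billion; each later round is MPC = 0.715 times the previous.
After 3 rounds: 369 + 263.835 + 188.642025 = ΔG·(1 − c^3)/(1 − c) = 369 × (1 − 0.365525875)/0.285 ≈ $821.5 billion.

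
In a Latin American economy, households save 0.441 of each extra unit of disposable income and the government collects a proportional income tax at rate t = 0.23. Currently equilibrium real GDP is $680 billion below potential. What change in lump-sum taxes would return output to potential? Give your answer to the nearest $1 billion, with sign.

−$693 billion

MPC = 1 − MPS = 1 − 0.441 = 0.559.
Spending multiplier = 1/(1 − c(1−t)) = 1/(1 − 0.559×0.77) = 1/0.56957 ≈ 1.756.
Tax multiplier = −c·k = −0.559/0.56957 ≈ −0.981. Need ΔY = +$680 billion, so ΔT = ΔY/(−c·k) = −(+$680 billion) × 0.56957 / 0.559 ≈ −$693 billion.
The government should cut lump-sum taxes by $693 billion.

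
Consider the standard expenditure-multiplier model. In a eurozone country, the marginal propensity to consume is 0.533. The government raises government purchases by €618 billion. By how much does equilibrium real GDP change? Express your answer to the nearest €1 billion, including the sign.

+€1,323 billion

Expenditure multiplier = 1/(1 − MPC) = 1/(1 − 0.533) = 1/0.467 ≈ 2.141.
ΔY = k × ΔG = (+€618 billion) / 0.467 ≈ +€1,323 billion.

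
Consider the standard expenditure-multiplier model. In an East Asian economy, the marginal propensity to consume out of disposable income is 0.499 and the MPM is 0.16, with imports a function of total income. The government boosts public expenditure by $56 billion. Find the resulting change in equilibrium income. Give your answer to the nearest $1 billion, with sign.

Expenditure multiplier = 1/(1 − c + m) = 1/(1 − 0.499 + 0.16) = 1/0.661 ≈ 1.513.
ΔY = k × ΔG = (+$56 billion) / 0.661 ≈ +$85 billion.

+$85 billion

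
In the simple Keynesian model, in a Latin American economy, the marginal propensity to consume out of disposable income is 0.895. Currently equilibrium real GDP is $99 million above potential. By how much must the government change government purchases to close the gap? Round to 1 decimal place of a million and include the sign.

−$10.4 million

Spending multiplier = 1/(1 − MPC) = 1/(1 − 0.895) = 1/0.105 ≈ 9.524.
Need ΔY = −$99 million, so ΔG = ΔY/k = (−$99 million) × 0.105 ≈ −$10.4 million.
The government should cut government purchases by $10.4 million.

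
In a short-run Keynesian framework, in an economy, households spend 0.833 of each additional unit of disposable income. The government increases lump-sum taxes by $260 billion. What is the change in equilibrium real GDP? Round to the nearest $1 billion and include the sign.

−$1,297 billion

A lump-sum tax change of +$260 billion shifts disposable income by −$260 billion; first-round consumption changes by −c × ΔT = −0.833 × (+$260 billion) = −$216.58 billion.
Expenditure multiplier = 1/(1 − MPC) = 1/(1 − 0.833) = 1/0.167 ≈ 5.988.
The tax multiplier is −c × k ≈ −4.988, so ΔY = k × (−c·ΔT) = (−$216.58 billion) / 0.167 ≈ −$1,297 billion.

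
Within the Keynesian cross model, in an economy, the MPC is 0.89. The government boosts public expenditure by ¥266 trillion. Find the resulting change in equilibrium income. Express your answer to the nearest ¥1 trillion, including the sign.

+¥2,418 trillion

Government-spending multiplier = 1/(1 − MPC) = 1/(1 − 0.89) = 1/0.11 ≈ 9.091.
ΔY = k × ΔG = (+¥266 trillion) / 0.11 ≈ +¥2,418 trillion.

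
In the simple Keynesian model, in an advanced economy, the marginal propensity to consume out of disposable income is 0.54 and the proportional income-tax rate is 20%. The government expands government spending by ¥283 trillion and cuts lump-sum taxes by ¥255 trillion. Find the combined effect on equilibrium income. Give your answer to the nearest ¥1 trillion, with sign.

+¥741 trillion

Expenditure multiplier = 1/(1 − c(1−t)) = 1/(1 − 0.54×0.8) = 1/0.568 ≈ 1.761.
ΔG contributes k·ΔG = (+¥283 trillion) / 0.568 ≈ +¥498.2 trillion.
ΔT of −¥255 trillion changes first-round spending by −c·ΔT = +¥137.7 trillion, contributing k·(−c·ΔT) = (+¥137.7 trillion) / 0.568 ≈ +¥242.4 trillion.
Net ΔY = k(ΔG − c·ΔT) = (+¥420.7 trillion) / 0.568 ≈ +¥741 trillion.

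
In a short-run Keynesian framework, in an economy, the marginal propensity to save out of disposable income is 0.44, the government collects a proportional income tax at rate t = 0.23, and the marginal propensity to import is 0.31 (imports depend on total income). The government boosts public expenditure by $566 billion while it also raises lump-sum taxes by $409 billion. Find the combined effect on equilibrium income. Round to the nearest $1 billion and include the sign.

MPC = 1 − MPS = 1 − 0.44 = 0.56.
Expenditure multiplier = 1/(1 − c(1−t) + m) = 1/(1 − 0.56×0.77 + 0.31) = 1/0.8788 ≈ 1.138.
ΔG contributes k·ΔG = (+$566 billion) / 0.8788 ≈ +$644.1 billion.
ΔT of +$409 billion changes first-round spending by −c·ΔT = −$229.04 billion, contributing k·(−c·ΔT) = (−$229.04 billion) / 0.8788 ≈ −$260.6 billion.
Net ΔY = k(ΔG − c·ΔT) = (+$336.96 billion) / 0.8788 ≈ +$383 billion.

+$383 billion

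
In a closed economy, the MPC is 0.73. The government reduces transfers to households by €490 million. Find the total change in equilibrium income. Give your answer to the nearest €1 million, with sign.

The transfer change shifts disposable income by −€490 million, so first-round consumption changes by c·ΔTR = 0.73 × (−€490 million) = −€357.7 million.
Expenditure multiplier = 1/(1 − MPC) = 1/(1 − 0.73) = 1/0.27 ≈ 3.704.
The transfer multiplier is c × k ≈ 2.704, so ΔY = k × (c·ΔTR) = (−€357.7 million) / 0.27 ≈ −€1,325 million.

−€1,325 million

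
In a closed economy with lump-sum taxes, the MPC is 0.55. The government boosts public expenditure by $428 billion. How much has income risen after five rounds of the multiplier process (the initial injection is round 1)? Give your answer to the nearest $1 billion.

Round 1 adds ΔG = $428 billion; each later round is MPC = 0.55 times the previous.
After 5 rounds: 428 + 235.4 + 129.47 + 71.2085 + 39.164675 = ΔG·(1 − c^5)/(1 − c) = 428 × (1 − 0.0503284375)/0.45 ≈ $903 billion.

$903 billion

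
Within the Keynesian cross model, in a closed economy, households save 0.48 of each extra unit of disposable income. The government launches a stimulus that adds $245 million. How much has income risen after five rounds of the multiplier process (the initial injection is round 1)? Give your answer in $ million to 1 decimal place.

$491.0 million

MPC = 1 − MPS = 1 − 0.48 = 0.52.
Round 1 adds ΔG = $245 million; each later round is MPC = 0.52 times the previous.
After 5 rounds: 245 + 127.4 + 66.248 + 34.44896 + 17.9134592 = ΔG·(1 − c^5)/(1 − c) = 245 × (1 − 0.0380204032)/0.48 ≈ $491 million.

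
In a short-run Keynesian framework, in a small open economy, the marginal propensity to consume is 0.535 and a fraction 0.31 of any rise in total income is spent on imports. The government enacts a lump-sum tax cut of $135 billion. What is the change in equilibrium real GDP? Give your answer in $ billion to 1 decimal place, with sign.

A lump-sum tax change of −$135 billion shifts disposable income by +$135 billion; first-round consumption changes by −c × ΔT = −0.535 × (−$135 billion) = +$72.225 billion.
Expenditure multiplier = 1/(1 − c + m) = 1/(1 − 0.535 + 0.31) = 1/0.775 ≈ 1.29.
The tax multiplier is −c × k ≈ −0.69, so ΔY = k × (−c·ΔT) = (+$72.225 billion) / 0.775 ≈ +$93.2 billion.

+$93.2 billion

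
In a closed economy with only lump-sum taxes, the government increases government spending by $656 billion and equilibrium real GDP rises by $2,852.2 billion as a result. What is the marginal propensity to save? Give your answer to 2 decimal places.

0.23

Implied spending multiplier k = ΔY/ΔG = 2,852.2/656 ≈ 4.3479.
Since k = 1/(1 − MPC), MPC = 1 − 1/k = 1 − ΔG/ΔY = 1 − 656/2,852.2 ≈ 0.77.
MPS = 1 − MPC = 0.23.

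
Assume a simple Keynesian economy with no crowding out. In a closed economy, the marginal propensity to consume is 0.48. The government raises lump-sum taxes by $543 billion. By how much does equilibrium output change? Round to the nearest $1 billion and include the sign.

A lump-sum tax change of +$543 billion shifts disposable income by −$543 billion; first-round consumption changes by −c × ΔT = −0.48 × (+$543 billion) = −$260.64 billion.
Expenditure multiplier = 1/(1 − MPC) = 1/(1 − 0.48) = 1/0.52 ≈ 1.923.
The tax multiplier is −c × k ≈ −0.923, so ΔY = k × (−c·ΔT) = (−$260.64 billion) / 0.52 ≈ −$501 billion.

−$501 billion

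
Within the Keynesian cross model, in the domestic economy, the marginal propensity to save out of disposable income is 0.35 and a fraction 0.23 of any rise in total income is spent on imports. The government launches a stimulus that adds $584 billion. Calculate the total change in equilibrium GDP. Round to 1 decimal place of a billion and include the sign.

+$1,006.9 billion

MPC = 1 − MPS = 1 − 0.35 = 0.65.
Expenditure multiplier = 1/(1 − c + m) = 1/(1 − 0.65 + 0.23) = 1/0.58 ≈ 1.724.
ΔY = k × ΔG = (+$584 billion) / 0.58 ≈ +$1,006.9 billion.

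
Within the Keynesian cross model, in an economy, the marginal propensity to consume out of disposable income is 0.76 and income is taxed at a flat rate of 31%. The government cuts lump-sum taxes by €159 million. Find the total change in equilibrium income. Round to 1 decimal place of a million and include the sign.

A lump-sum tax change of −€159 million shifts disposable income by +€159 million; first-round consumption changes by −c × ΔT = −0.76 × (−€159 million) = +€120.84 million.
Expenditure multiplier = 1/(1 − c(1−t)) = 1/(1 − 0.76×0.69) = 1/0.4756 ≈ 2.103.
The tax multiplier is −c × k ≈ −1.598, so ΔY = k × (−c·ΔT) = (+€120.84 million) / 0.4756 ≈ +€254.1 million.

+€254.1 million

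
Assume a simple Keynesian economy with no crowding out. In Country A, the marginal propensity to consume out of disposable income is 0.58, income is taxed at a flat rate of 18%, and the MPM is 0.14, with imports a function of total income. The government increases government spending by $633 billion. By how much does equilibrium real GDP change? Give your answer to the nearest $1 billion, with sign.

+$953 billion

Spending multiplier = 1/(1 − c(1−t) + m) = 1/(1 − 0.58×0.82 + 0.14) = 1/0.6644 ≈ 1.505.
ΔY = k × ΔG = (+$633 billion) / 0.6644 ≈ +$953 billion.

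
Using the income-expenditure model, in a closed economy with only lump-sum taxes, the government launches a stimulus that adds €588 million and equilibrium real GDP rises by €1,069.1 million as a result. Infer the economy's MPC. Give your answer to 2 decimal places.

Implied spending multiplier k = ΔY/ΔG = 1,069.1/588 ≈ 1.8182.
Since k = 1/(1 − MPC), MPC = 1 − 1/k = 1 − ΔG/ΔY = 1 − 588/1,069.1 ≈ 0.45.

0.45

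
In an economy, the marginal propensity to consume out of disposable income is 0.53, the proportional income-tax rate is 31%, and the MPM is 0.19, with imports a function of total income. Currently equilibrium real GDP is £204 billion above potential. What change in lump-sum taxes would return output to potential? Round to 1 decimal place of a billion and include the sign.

+£317.3 billion

Spending multiplier = 1/(1 − c(1−t) + m) = 1/(1 − 0.53×0.69 + 0.19) = 1/0.8243 ≈ 1.213.
Tax multiplier = −c·k = −0.53/0.8243 ≈ −0.643. Need ΔY = −£204 billion, so ΔT = ΔY/(−c·k) = −(−£204 billion) × 0.8243 / 0.53 ≈ +£317.3 billion.
The government should raise lump-sum taxes by £317.3 billion.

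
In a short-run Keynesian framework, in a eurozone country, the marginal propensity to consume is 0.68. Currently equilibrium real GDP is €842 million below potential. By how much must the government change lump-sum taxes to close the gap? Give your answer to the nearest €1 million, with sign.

Spending multiplier = 1/(1 − MPC) = 1/(1 − 0.68) = 1/0.32 = 3.125.
Tax multiplier = −c·k = −0.68/0.32 = −2.125. Need ΔY = +€842 million, so ΔT = ΔY/(−c·k) = −(+€842 million) × 0.32 / 0.68 ≈ −€396 million.
The government should cut lump-sum taxes by €396 million.

−€396 million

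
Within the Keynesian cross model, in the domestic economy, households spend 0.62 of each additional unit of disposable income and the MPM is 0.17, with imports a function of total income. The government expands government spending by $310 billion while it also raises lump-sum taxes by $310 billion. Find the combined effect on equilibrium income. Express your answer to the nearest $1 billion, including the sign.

Expenditure multiplier = 1/(1 − c + m) = 1/(1 − 0.62 + 0.17) = 1/0.55 ≈ 1.818.
ΔG contributes k·ΔG = (+$310 billion) / 0.55 ≈ +$563.6 billion.
ΔT of +$310 billion changes first-round spending by −c·ΔT = −$192.2 billion, contributing k·(−c·ΔT) = (−$192.2 billion) / 0.55 ≈ −$349.5 billion.
Net ΔY = k(ΔG − c·ΔT) = (+$117.8 billion) / 0.55 ≈ +$214 billion.

+$214 billion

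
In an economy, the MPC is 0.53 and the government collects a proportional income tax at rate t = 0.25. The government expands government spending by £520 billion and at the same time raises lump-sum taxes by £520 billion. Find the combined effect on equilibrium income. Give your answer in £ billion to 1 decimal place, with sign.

+£405.6 billion

Expenditure multiplier = 1/(1 − c(1−t)) = 1/(1 − 0.53×0.75) = 1/0.6025 ≈ 1.66.
ΔG contributes k·ΔG = (+£520 billion) / 0.6025 ≈ +£863.1 billion.
ΔT of +£520 billion changes first-round spending by −c·ΔT = −£275.6 billion, contributing k·(−c·ΔT) = (−£275.6 billion) / 0.6025 ≈ −£457.4 billion.
Net ΔY = k(ΔG − c·ΔT) = (+£244.4 billion) / 0.6025 ≈ +£405.6 billion.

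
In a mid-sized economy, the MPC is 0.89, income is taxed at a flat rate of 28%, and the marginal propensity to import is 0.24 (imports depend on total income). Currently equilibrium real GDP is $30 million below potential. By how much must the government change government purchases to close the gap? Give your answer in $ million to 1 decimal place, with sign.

+$18.0 million

Spending multiplier = 1/(1 − c(1−t) + m) = 1/(1 − 0.89×0.72 + 0.24) = 1/0.5992 ≈ 1.669.
Need ΔY = +$30 million, so ΔG = ΔY/k = (+$30 million) × 0.5992 ≈ +$18 million.
The government should increase government purchases by $18 million.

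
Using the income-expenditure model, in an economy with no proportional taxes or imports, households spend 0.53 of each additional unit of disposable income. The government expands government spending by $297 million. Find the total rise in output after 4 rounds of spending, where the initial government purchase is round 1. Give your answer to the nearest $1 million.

Round 1 adds ΔG = $297 million; each later round is MPC = 0.53 times the previous.
After 4 rounds: 297 + 157.41 + 83.4273 + 44.216469 = ΔG·(1 − c^4)/(1 − c) = 297 × (1 − 0.07890481)/0.47 ≈ $582 million.

$582 million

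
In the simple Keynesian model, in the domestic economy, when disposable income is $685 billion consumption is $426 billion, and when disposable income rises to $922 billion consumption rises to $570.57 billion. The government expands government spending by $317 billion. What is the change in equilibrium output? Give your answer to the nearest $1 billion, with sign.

MPC = ΔC/ΔYd = (570.57 − 426)/(922 − 685) = 144.57/237 = 0.61.
Government-spending multiplier = 1/(1 − MPC) = 1/(1 − 0.61) = 1/0.39 ≈ 2.564.
ΔY = k × ΔG = (+$317 billion) / 0.39 ≈ +$813 billion.

+$813 billion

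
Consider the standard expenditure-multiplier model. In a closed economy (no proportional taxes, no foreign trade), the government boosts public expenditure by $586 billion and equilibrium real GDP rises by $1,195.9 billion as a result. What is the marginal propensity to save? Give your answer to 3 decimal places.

0.490

Implied spending multiplier k = ΔY/ΔG = 1,195.9/586 ≈ 2.0408.
Since k = 1/(1 − MPC), MPC = 1 − 1/k = 1 − ΔG/ΔY = 1 − 586/1,195.9 ≈ 0.510.
MPS = 1 − MPC = 0.490.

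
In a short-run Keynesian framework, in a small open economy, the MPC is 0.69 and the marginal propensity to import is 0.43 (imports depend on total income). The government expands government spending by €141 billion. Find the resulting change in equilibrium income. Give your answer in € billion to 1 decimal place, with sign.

+€190.5 billion

Spending multiplier = 1/(1 − c + m) = 1/(1 − 0.69 + 0.43) = 1/0.74 ≈ 1.351.
ΔY = k × ΔG = (+€141 billion) / 0.74 ≈ +€190.5 billion.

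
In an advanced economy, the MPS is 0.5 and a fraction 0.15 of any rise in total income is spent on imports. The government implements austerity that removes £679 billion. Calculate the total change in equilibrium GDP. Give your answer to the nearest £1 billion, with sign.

MPC = 1 − MPS = 1 − 0.5 = 0.5.
Expenditure multiplier = 1/(1 − c + m) = 1/(1 − 0.5 + 0.15) = 1/0.65 ≈ 1.538.
ΔY = k × ΔG = (−£679 billion) / 0.65 ≈ −£1,045 billion.

−£1,045 billion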